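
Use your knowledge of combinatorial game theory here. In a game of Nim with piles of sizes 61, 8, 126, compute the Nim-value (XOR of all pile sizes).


We need the XOR (exclusive or) of all pile sizes.
After XOR-ing pile 1 (size 61): 0 XOR 61 = 61
After XOR-ing pile 2 (size 8): 61 XOR 8 = 53
After XOR-ing pile 3 (size 126): 53 XOR 126 = 75
The Nim-value of this position is 75.

75


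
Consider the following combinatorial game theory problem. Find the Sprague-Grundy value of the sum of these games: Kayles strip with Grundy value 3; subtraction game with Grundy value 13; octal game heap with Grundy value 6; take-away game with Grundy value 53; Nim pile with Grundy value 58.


By the Sprague-Grundy theorem, the Grundy value of a sum of games is the XOR of individual Grundy values.
Kayles strip: Grundy value = 3. Running XOR: 0 XOR 3 = 3
subtraction game: Grundy value = 13. Running XOR: 3 XOR 13 = 14
octal game heap: Grundy value = 6. Running XOR: 14 XOR 6 = 8
take-away game: Grundy value = 53. Running XOR: 8 XOR 53 = 61
Nim pile: Grundy value = 58. Running XOR: 61 XOR 58 = 7
The combined Grundy value is 7.

7


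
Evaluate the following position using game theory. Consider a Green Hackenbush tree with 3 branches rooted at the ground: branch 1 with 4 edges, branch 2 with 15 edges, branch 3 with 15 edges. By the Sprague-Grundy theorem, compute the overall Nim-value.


The tree has 3 branches from the ground vertex.
In Green Hackenbush, the Nim-value of a simple path of length k is k.
Branch 1: length 4, Nim-value = 4
Branch 2: length 15, Nim-value = 15
Branch 3: length 15, Nim-value = 15
Total Nim-value = XOR of all branch values:
0 XOR 4 = 4
4 XOR 15 = 11
11 XOR 15 = 4
Nim-value of the tree = 4

4


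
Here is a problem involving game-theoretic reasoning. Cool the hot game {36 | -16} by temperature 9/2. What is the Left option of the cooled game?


Original game: {36 | -16} (a switch {a | b} with a > b).
Cooling by t (for t below the temperature (a - b)/2 = 26) taxes each move by t: {a | b} cooled by t is {a - t | b + t}.
Cooling amount: t = 9/2
Cooled Left option: 36 - 9/2 = 63/2
Cooled Right option: -16 + 9/2 = -23/2
Cooled game: {63/2 | -23/2}
Left option = 63/2

63/2


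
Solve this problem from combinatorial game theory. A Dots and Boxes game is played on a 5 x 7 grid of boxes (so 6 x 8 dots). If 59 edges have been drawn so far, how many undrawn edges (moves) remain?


Grid: 5 x 7 boxes, i.e. 6 rows and 8 columns of dots.
Horizontal edges: (rows + 1) * cols = 6 * 7 = 42
Vertical edges: rows * (cols + 1) = 5 * 8 = 40
Total edges: 42 + 40 = 82
Edges drawn: 59
Remaining: 82 - 59 = 23

23


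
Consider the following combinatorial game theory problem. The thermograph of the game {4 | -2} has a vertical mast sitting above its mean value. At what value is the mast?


Game = {4 | -2}, a switch {a | b} with numbers a > b.
Its thermograph has left wall a - t and right wall b + t, which meet at t = (a - b)/2, where both equal (a + b)/2. So the mast (mean value) is at (a + b)/2.
Mean = (4 + (-2))/2 = 2/2 = 1

1


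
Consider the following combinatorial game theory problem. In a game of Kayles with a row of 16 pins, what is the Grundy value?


Kayles: a move removes 1 or 2 adjacent pins from a contiguous row.
Removing pins from a row of k leaves two independent rows (a, b) with a + b = k - 1 (one pin) or a + b = k - 2 (two pins); an end removal gives a = 0.
By Sprague-Grundy, G(k) = mex{ G(a) XOR G(b) } over all these splits. G(0) = 0.
G(1): splits (0,0):0^0=0 -> mex({0}) = 1
G(2): splits (0,1):0^1=1 (0,0):0^0=0 -> mex({0, 1}) = 2
G(3): splits (0,2):0^2=2 (1,1):1^1=0 (0,1):0^1=1 -> mex({0, 1, 2}) = 3
G(4): splits (0,3):0^3=3 (1,2):1^2=3 (0,2):0^2=2 (1,1):1^1=0 -> mex({0, 2, 3}) = 1
G(5): splits (0,4):0^1=1 (1,3):1^3=2 (2,2):2^2=0 (0,3):0^3=3 (1,2):1^2=3 -> mex({0, 1, 2, 3}) = 4
G(6) = mex({0, 1, 2, 4}) = 3
G(7) = mex({0, 1, 3, 4, 5}) = 2
G(8) = mex({0, 2, 3, 5, 6}) = 1
G(9) = mex({0, 1, 2, 3, 6, 7}) = 4
G(10) = mex({0, 1, 3, 4, 5, 7}) = 2
G(11) = mex({0, 1, 2, 3, 4, 5}) = 6
G(12) = mex({0, 1, 2, 3, 5, 6, 7}) = 4
G(13) = mex({0, 2, 3, 4, 6, 7}) = 1
G(14) = mex({0, 1, 4, 5, 6, 7}) = 2
G(15) = mex({0, 1, 2, 3, 4, 5, 6}) = 7
G(16) = mex({0, 2, 3, 5, 6, 7}) = 1
Therefore G(16) = 1.

1


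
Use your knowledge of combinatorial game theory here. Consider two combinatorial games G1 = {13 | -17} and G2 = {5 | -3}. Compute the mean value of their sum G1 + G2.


G1 = {13 | -17}, G2 = {5 | -3}
Each is a switch {a | b} with numbers a > b; its mean value is (a + b)/2, and mean value is additive over game sums: m(G1 + G2) = m(G1) + m(G2).
Mean of G1 = (13 + (-17))/2 = -4/2 = -2
Mean of G2 = (5 + (-3))/2 = 2/2 = 1
Mean of G1 + G2 = -2 + 1 = -1

-1


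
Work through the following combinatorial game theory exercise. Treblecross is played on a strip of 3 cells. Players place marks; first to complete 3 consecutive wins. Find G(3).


Treblecross: place X on empty cells; 3-in-a-row wins.
Playing within two cells of an existing X lets the opponent win at once, so sensible play treats the cells i-2..i+2 around each X as dead. The player left with no safe cell loses, so this is a normal-play take-away game on strips of safe cells.
Placing X at cell i (0-indexed) of a strip of k safe cells leaves independent strips of sizes max(0, i-2) and max(0, k-i-3). Hence G(k) = mex{ G(max(0,i-2)) XOR G(max(0,k-i-3)) : 0 <= i < k }, with G(0) = 0.
G(1): splits (0,0):0^0=0 -> mex({0}) = 1
G(2): splits (0,0):0^0=0 -> mex({0}) = 1
G(3): splits (0,0):0^0=0 -> mex({0}) = 1
Therefore G(3) = 1.

1


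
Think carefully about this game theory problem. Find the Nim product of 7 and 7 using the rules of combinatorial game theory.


Nim multiplication is bilinear over XOR: (u XOR v) * w = (u*w) XOR (v*w).
So we split each operand into its bit components and XOR the pairwise Nim products.
7 = 1 + 2 + 4 (as XOR of powers of 2).
7 = 1 + 2 + 4 (as XOR of powers of 2).
Using the standard Nim-product table on single bits:
  2*2 = 3,   2*4 = 8,   2*8 = 12,
  4*4 = 6,   4*8 = 11,  8*8 = 13,
and  1*x = x (identity), k*l = l*k (commutative).
Pairwise Nim products:
  1 * 1 = 1
  1 * 2 = 2
  1 * 4 = 4
  2 * 1 = 2
  2 * 2 = 3
  2 * 4 = 8
  4 * 1 = 4
  4 * 2 = 8
  4 * 4 = 6
XOR them: 1 XOR 2 XOR 4 XOR 2 XOR 3 XOR 8 XOR 4 XOR 8 XOR 6 = 4.
Result: 7 * 7 = 4 (in Nim).

4


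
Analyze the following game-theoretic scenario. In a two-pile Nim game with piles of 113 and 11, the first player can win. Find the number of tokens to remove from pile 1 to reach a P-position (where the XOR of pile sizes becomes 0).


Piles: 113 and 11
Current XOR: 113 XOR 11 = 122 (non-zero, so this is an N-position).
To make the XOR zero, we need to find a move that balances the piles.
For pile 1 (size 113): target = 113 XOR 122 = 11
We reduce pile 1 from 113 to 11.
Tokens removed: 113 - 11 = 102
Verification: 11 XOR 11 = 0

102


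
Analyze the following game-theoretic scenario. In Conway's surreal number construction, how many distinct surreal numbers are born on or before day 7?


Day 0: {|} = 0 is born. Count = 1.
Day n: the number of surreal numbers born by day n is 2^(n+1) - 1.
By day 0: 2^1 - 1 = 1
By day 1: 2^2 - 1 = 3
By day 2: 2^3 - 1 = 7
By day 3: 2^4 - 1 = 15
By day 4: 2^5 - 1 = 31
By day 5: 2^6 - 1 = 63
By day 6: 2^7 - 1 = 127
By day 7: 2^8 - 1 = 255
By day 7: 255 surreal numbers.

255


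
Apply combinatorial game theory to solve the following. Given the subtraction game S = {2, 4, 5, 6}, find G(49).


The subtraction set is S = {2, 4, 5, 6}.
G(k) = mex{ G(k - s) : s in S, s <= k }. We compute iteratively: G(0) = 0.
G(1) = mex({}) = 0
G(2) = mex({0}) = 1
G(3) = mex({0}) = 1
G(4) = mex({0, 1}) = 2
G(5) = mex({0, 1}) = 2
G(6) = mex({0, 1, 2}) = 3
G(7) = mex({0, 1, 2}) = 3
G(8) = mex({1, 2, 3}) = 0
G(9) = mex({1, 2, 3}) = 0
G(10) = mex({0, 2, 3}) = 1
G(11) = mex({0, 2, 3}) = 1
G(12) = mex({0, 1, 3}) = 2
G(13) = mex({0, 1, 3}) = 2
Observe that G(8)..G(13) = 0, 0, 1, 1, 2, 2 repeats G(0)..G(5) = 0, 0, 1, 1, 2, 2.
For k >= max(S) = 6, G(k) is determined by the previous 6 values G(k-6)..G(k-1); a window of 6 consecutive values has recurred shifted by 8, so by induction G(k + 8) = G(k) for all k >= 0: the sequence is periodic from the start with period 8.
One period: G(0..7) = 0, 0, 1, 1, 2, 2, 3, 3.
49 mod 8 = 1, so G(49) = G(1) = 0.

0


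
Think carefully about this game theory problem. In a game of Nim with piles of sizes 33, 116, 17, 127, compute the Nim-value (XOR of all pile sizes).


We need the XOR (exclusive or) of all pile sizes.
After XOR-ing pile 1 (size 33): 0 XOR 33 = 33
After XOR-ing pile 2 (size 116): 33 XOR 116 = 85
After XOR-ing pile 3 (size 17): 85 XOR 17 = 68
After XOR-ing pile 4 (size 127): 68 XOR 127 = 59
The Nim-value of this position is 59.

59


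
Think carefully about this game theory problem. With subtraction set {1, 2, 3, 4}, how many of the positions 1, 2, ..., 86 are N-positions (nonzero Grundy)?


Subtraction set S = {1, 2, 3, 4}, so G(n) = n mod 5.
G(n) = 0 when n is a multiple of 5.
Multiples of 5 in [1, 86]: 17
N-positions (nonzero Grundy) = 86 - 17 = 69

69


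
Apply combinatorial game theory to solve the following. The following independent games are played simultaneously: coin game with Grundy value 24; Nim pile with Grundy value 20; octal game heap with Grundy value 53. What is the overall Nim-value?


By the Sprague-Grundy theorem, the Grundy value of a sum of games is the XOR of individual Grundy values.
coin game: Grundy value = 24. Running XOR: 0 XOR 24 = 24
Nim pile: Grundy value = 20. Running XOR: 24 XOR 20 = 12
octal game heap: Grundy value = 53. Running XOR: 12 XOR 53 = 57
The combined Grundy value is 57.

57


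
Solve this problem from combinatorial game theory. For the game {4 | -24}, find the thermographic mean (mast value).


Game = {4 | -24}, a switch {a | b} with numbers a > b.
Its thermograph has left wall a - t and right wall b + t, which meet at t = (a - b)/2, where both equal (a + b)/2. So the mast (mean value) is at (a + b)/2.
Mean = (4 + (-24))/2 = -20/2 = -10

-10


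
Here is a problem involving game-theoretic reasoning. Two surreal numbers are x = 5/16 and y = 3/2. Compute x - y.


x = 5/16, y = 3/2
Converting to common denominator: 16
x = 5/16, y = 24/16
x - y = 5/16 - 3/2 = -19/16

-19/16


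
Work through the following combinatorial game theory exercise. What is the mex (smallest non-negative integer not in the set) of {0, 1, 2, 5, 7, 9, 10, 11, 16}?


Set = {0, 1, 2, 5, 7, 9, 10, 11, 16}
0 is in the set.
1 is in the set.
2 is in the set.
3 is NOT in the set. This is the mex.
mex = 3

3


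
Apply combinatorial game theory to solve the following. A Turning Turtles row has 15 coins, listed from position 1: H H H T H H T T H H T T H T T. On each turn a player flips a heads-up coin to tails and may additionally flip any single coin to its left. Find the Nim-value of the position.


Coins: H H H T H H T T H H T T H T T
Key fact: a single head at position k behaves exactly like a Nim heap of size k (turning it to T and optionally flipping a coin at j < k corresponds to moving the heap from k to j, or to 0), and heads combine as a disjunctive sum (two heads at the same place would cancel, matching j XOR j = 0). So the Nim-value is the XOR of the 1-indexed positions of the heads.
Face-up positions (1-indexed): [1, 2, 3, 5, 6, 9, 10, 13]
XOR 0 with 1: 0 XOR 1 = 1
XOR 1 with 2: 1 XOR 2 = 3
XOR 3 with 3: 3 XOR 3 = 0
XOR 0 with 5: 0 XOR 5 = 5
XOR 5 with 6: 5 XOR 6 = 3
XOR 3 with 9: 3 XOR 9 = 10
XOR 10 with 10: 10 XOR 10 = 0
XOR 0 with 13: 0 XOR 13 = 13
Nim-value = 13

13


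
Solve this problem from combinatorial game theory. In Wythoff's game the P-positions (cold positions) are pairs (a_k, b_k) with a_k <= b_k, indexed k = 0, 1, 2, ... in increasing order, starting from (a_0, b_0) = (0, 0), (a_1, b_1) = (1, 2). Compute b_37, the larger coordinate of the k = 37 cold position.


By Wythoff's theorem, a_k = floor(k * phi) and b_k = floor(k * phi^2) = a_k + k, where phi = (1 + sqrt(5))/2 is the golden ratio.
phi = (1 + sqrt(5))/2 = 1.618034
phi^2 = phi + 1 = 2.618034
k = 37
k * phi^2 = 37 * 2.618034 = 96.867258
b_37 = floor(k * phi^2) = 96 (check: a_37 + k = 59 + 37 = 96)

96


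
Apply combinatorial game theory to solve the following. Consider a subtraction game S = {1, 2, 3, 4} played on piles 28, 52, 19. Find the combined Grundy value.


Subtraction set: {1, 2, 3, 4}
For this subtraction set, G(n) = n mod 5 (period = max + 1 = 5).
Pile 1 (size 28): G(28) = 28 mod 5 = 3
Pile 2 (size 52): G(52) = 52 mod 5 = 2
Pile 3 (size 19): G(19) = 19 mod 5 = 4
Total Grundy value = XOR of all: 3 XOR 2 XOR 4 = 5

5


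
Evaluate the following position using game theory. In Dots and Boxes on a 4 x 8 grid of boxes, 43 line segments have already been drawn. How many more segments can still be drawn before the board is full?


Grid: 4 x 8 boxes, i.e. 5 rows and 9 columns of dots.
Horizontal edges: (rows + 1) * cols = 5 * 8 = 40
Vertical edges: rows * (cols + 1) = 4 * 9 = 36
Total edges: 40 + 36 = 76
Edges drawn: 43
Remaining: 76 - 43 = 33

33


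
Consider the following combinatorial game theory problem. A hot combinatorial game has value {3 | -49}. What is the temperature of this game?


The game is {3 | -49}, a switch {a | b} with numbers a > b.
Cooling {a | b} by t gives {a - t | b + t}, which stops being hot when a - t = b + t, i.e. at t = (a - b)/2. So the temperature of a switch is (a - b)/2.
Temperature = (Left option - Right option) / 2
= (3 - (-49)) / 2
= 52 / 2
= 26

26


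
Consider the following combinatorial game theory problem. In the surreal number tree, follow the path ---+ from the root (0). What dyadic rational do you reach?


Sign expansion: ---+
Rule: track bounds (lo, hi), initially (-inf, +inf). On '+', the current value becomes lo and we move to the simplest number in (value, hi): value + 1 if hi = +inf, otherwise the midpoint (value + hi)/2. On '-', the current value becomes hi and we move to value - 1 if lo = -inf, otherwise the midpoint (lo + value)/2.
Start at 0.
Step 1: sign = -, move left. Bounds: (-inf, 0). Value = -1
Step 2: sign = -, move left. Bounds: (-inf, -1). Value = -2
Step 3: sign = -, move left. Bounds: (-inf, -2). Value = -3
Step 4: sign = +, move right. Bounds: (-3, -2). Value = -5/2
The surreal number with sign expansion ---+ is -5/2.

-5/2


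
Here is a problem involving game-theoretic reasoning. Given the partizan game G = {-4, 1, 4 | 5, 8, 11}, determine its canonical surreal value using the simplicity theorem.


Left options: {-4, 1, 4}, max = 4
Right options: {5, 8, 11}, min = 5
All options are numbers and max(Left) < min(Right), so by the simplicity theorem the value is the simplest (earliest-born) number strictly between 4 and 5.
No integer lies strictly between 4 and 5, so the value is the dyadic rational m/2^k in the interval with the smallest k (then m odd); search k = 1, 2, ...:
Denominator 2: 9/2 lies strictly between 4 and 5 -- found.
The simplest number in the interval is 9/2.
Game value = 9/2

9/2


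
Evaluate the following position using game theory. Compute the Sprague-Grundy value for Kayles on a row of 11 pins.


Kayles: a move removes 1 or 2 adjacent pins from a contiguous row.
Removing pins from a row of k leaves two independent rows (a, b) with a + b = k - 1 (one pin) or a + b = k - 2 (two pins); an end removal gives a = 0.
By Sprague-Grundy, G(k) = mex{ G(a) XOR G(b) } over all these splits. G(0) = 0.
G(1): splits (0,0):0^0=0 -> mex({0}) = 1
G(2): splits (0,1):0^1=1 (0,0):0^0=0 -> mex({0, 1}) = 2
G(3): splits (0,2):0^2=2 (1,1):1^1=0 (0,1):0^1=1 -> mex({0, 1, 2}) = 3
G(4): splits (0,3):0^3=3 (1,2):1^2=3 (0,2):0^2=2 (1,1):1^1=0 -> mex({0, 2, 3}) = 1
G(5): splits (0,4):0^1=1 (1,3):1^3=2 (2,2):2^2=0 (0,3):0^3=3 (1,2):1^2=3 -> mex({0, 1, 2, 3}) = 4
G(6) = mex({0, 1, 2, 4}) = 3
G(7) = mex({0, 1, 3, 4, 5}) = 2
G(8) = mex({0, 2, 3, 5, 6}) = 1
G(9) = mex({0, 1, 2, 3, 6, 7}) = 4
G(10) = mex({0, 1, 3, 4, 5, 7}) = 2
G(11) = mex({0, 1, 2, 3, 4, 5}) = 6
Therefore G(11) = 6.

6


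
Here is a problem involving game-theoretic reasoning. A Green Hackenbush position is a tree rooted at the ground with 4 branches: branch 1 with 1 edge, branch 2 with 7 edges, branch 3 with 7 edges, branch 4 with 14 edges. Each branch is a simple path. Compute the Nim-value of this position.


The tree has 4 branches from the ground vertex.
In Green Hackenbush, the Nim-value of a simple path of length k is k.
Branch 1: length 1, Nim-value = 1
Branch 2: length 7, Nim-value = 7
Branch 3: length 7, Nim-value = 7
Branch 4: length 14, Nim-value = 14
Total Nim-value = XOR of all branch values:
0 XOR 1 = 1
1 XOR 7 = 6
6 XOR 7 = 1
1 XOR 14 = 15
Nim-value of the tree = 15

15


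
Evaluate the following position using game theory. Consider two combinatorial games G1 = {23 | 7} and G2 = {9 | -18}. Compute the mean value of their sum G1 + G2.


G1 = {23 | 7}, G2 = {9 | -18}
Each is a switch {a | b} with numbers a > b; its mean value is (a + b)/2, and mean value is additive over game sums: m(G1 + G2) = m(G1) + m(G2).
Mean of G1 = (23 + (7))/2 = 30/2 = 15
Mean of G2 = (9 + (-18))/2 = -9/2 = -9/2
Mean of G1 + G2 = 15 + -9/2 = 21/2

21/2


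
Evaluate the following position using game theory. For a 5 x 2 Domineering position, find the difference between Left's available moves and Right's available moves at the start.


Board is 5 x 2 (rows x cols).
Left (vertical) placements: (rows-1) * cols = 4 * 2 = 8
Right (horizontal) placements: rows * (cols-1) = 5 * 1 = 5
Advantage = Left - Right = 8 - 5 = 3

3


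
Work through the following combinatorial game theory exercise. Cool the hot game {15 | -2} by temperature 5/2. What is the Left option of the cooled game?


Original game: {15 | -2} (a switch {a | b} with a > b).
Cooling by t (for t below the temperature (a - b)/2 = 17/2) taxes each move by t: {a | b} cooled by t is {a - t | b + t}.
Cooling amount: t = 5/2
Cooled Left option: 15 - 5/2 = 25/2
Cooled Right option: -2 + 5/2 = 1/2
Cooled game: {25/2 | 1/2}
Left option = 25/2

25/2


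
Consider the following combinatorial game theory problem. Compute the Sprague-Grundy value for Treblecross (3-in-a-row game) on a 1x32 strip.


Treblecross: place X on empty cells; 3-in-a-row wins.
Playing within two cells of an existing X lets the opponent win at once, so sensible play treats the cells i-2..i+2 around each X as dead. The player left with no safe cell loses, so this is a normal-play take-away game on strips of safe cells.
Placing X at cell i (0-indexed) of a strip of k safe cells leaves independent strips of sizes max(0, i-2) and max(0, k-i-3). Hence G(k) = mex{ G(max(0,i-2)) XOR G(max(0,k-i-3)) : 0 <= i < k }, with G(0) = 0.
G(1): splits (0,0):0^0=0 -> mex({0}) = 1
G(2): splits (0,0):0^0=0 -> mex({0}) = 1
G(3): splits (0,0):0^0=0 -> mex({0}) = 1
G(4): splits (0,1):0^1=1 (0,0):0^0=0 -> mex({0, 1}) = 2
G(5): splits (0,2):0^1=1 (0,1):0^1=1 (0,0):0^0=0 -> mex({0, 1}) = 2
G(6) = mex({1}) = 0
G(7) = mex({0, 1, 2}) = 3
G(8) = mex({0, 1, 2}) = 3
G(9) = mex({0, 2}) = 1
G(10) = mex({0, 2, 3}) = 1
G(11) = mex({0, 3}) = 1
G(12) = mex({1, 3}) = 0
G(13) = mex({0, 1, 2, 3}) = 4
G(14) = mex({0, 1, 2}) = 3
G(15) = mex({0, 1, 2}) = 3
G(16) = mex({0, 1, 2, 4}) = 3
G(17) = mex({0, 1, 3, 4}) = 2
G(18) = mex({0, 1, 3, 4}) = 2
G(19) = mex({0, 1, 3, 5}) = 2
G(20) = mex({0, 1, 2, 3, 5}) = 4
G(21) = mex({0, 1, 2, 3, 5}) = 4
G(22) = mex({1, 2, 6}) = 0
G(23) = mex({0, 1, 2, 3, 4, 6}) = 5
G(24) = mex({0, 1, 2, 3, 4}) = 5
G(25) = mex({0, 1, 3, 4, 7}) = 2
G(26) = mex({0, 1, 3, 4, 5, 7}) = 2
G(27) = mex({0, 1, 3, 5}) = 2
G(28) = mex({0, 1, 2, 5}) = 3
G(29) = mex({0, 1, 2, 4, 5, 6}) = 3
G(30) = mex({1, 2, 4, 6}) = 0
G(31) = mex({0, 1, 2, 3, 4, 6}) = 5
G(32) = mex({1, 2, 3, 4, 7}) = 0
Therefore G(32) = 0.

0


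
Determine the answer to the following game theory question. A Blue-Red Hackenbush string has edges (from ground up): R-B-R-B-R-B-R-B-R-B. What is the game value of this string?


Edges (from ground): R-B-R-B-R-B-R-B-R-B
By Berlekamp's sign-expansion rule, a Blue-Red Hackenbush stalk has the value of the surreal number whose sign sequence is the edge sequence with B -> + and R -> -.
Sign sequence: -+-+-+-+-+
Trace the sign expansion in the surreal number tree, starting from 0:
Edge 1: R (sign -) -> bounds (-inf, 0), value = -1
Edge 2: B (sign +) -> bounds (-1, 0), value = -1/2
Edge 3: R (sign -) -> bounds (-1, -1/2), value = -3/4
Edge 4: B (sign +) -> bounds (-3/4, -1/2), value = -5/8
Edge 5: R (sign -) -> bounds (-3/4, -5/8), value = -11/16
Edge 6: B (sign +) -> bounds (-11/16, -5/8), value = -21/32
Edge 7: R (sign -) -> bounds (-11/16, -21/32), value = -43/64
Edge 8: B (sign +) -> bounds (-43/64, -21/32), value = -85/128
Edge 9: R (sign -) -> bounds (-43/64, -85/128), value = -171/256
Edge 10: B (sign +) -> bounds (-171/256, -85/128), value = -341/512
Game value = -341/512

-341/512


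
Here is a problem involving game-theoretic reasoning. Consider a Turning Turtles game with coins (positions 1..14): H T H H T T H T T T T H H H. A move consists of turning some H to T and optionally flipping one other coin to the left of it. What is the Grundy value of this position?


Coins: H T H H T T H T T T T H H H
Key fact: a single head at position k behaves exactly like a Nim heap of size k (turning it to T and optionally flipping a coin at j < k corresponds to moving the heap from k to j, or to 0), and heads combine as a disjunctive sum (two heads at the same place would cancel, matching j XOR j = 0). So the Nim-value is the XOR of the 1-indexed positions of the heads.
Face-up positions (1-indexed): [1, 3, 4, 7, 12, 13, 14]
XOR 0 with 1: 0 XOR 1 = 1
XOR 1 with 3: 1 XOR 3 = 2
XOR 2 with 4: 2 XOR 4 = 6
XOR 6 with 7: 6 XOR 7 = 1
XOR 1 with 12: 1 XOR 12 = 13
XOR 13 with 13: 13 XOR 13 = 0
XOR 0 with 14: 0 XOR 14 = 14
Nim-value = 14

14


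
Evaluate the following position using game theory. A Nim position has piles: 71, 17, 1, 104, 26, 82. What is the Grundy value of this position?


We need the XOR (exclusive or) of all pile sizes.
After XOR-ing pile 1 (size 71): 0 XOR 71 = 71
After XOR-ing pile 2 (size 17): 71 XOR 17 = 86
After XOR-ing pile 3 (size 1): 86 XOR 1 = 87
After XOR-ing pile 4 (size 104): 87 XOR 104 = 63
After XOR-ing pile 5 (size 26): 63 XOR 26 = 37
After XOR-ing pile 6 (size 82): 37 XOR 82 = 119
The Nim-value of this position is 119.

119


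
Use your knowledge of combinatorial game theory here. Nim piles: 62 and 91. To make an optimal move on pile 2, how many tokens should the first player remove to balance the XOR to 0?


Piles: 62 and 91
Current XOR: 62 XOR 91 = 101 (non-zero, so this is an N-position).
To make the XOR zero, we need to find a move that balances the piles.
For pile 2 (size 91): target = 91 XOR 101 = 62
We reduce pile 2 from 91 to 62.
Tokens removed: 91 - 62 = 29
Verification: 62 XOR 62 = 0

29


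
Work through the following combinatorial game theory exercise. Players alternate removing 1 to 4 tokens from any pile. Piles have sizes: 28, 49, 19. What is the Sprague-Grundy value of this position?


Subtraction set: {1, 2, 3, 4}
For this subtraction set, G(n) = n mod 5 (period = max + 1 = 5).
Pile 1 (size 28): G(28) = 28 mod 5 = 3
Pile 2 (size 49): G(49) = 49 mod 5 = 4
Pile 3 (size 19): G(19) = 19 mod 5 = 4
Total Grundy value = XOR of all: 3 XOR 4 XOR 4 = 3

3


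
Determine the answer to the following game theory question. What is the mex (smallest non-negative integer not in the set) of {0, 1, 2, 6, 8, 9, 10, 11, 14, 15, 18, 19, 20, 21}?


Set = {0, 1, 2, 6, 8, 9, 10, 11, 14, 15, 18, 19, 20, 21}
0 is in the set.
1 is in the set.
2 is in the set.
3 is NOT in the set. This is the mex.
mex = 3

3


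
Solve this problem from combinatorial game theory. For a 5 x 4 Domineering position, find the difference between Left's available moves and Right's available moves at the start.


Board is 5 x 4 (rows x cols).
Left (vertical) placements: (rows-1) * cols = 4 * 4 = 16
Right (horizontal) placements: rows * (cols-1) = 5 * 3 = 15
Advantage = Left - Right = 16 - 15 = 1

1


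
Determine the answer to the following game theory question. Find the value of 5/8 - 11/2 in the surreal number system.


x = 5/8, y = 11/2
Converting to common denominator: 8
x = 5/8, y = 44/8
x - y = 5/8 - 11/2 = -39/8

-39/8


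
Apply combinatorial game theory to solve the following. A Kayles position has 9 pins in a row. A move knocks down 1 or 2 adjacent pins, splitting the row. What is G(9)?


Kayles: a move removes 1 or 2 adjacent pins from a contiguous row.
Removing pins from a row of k leaves two independent rows (a, b) with a + b = k - 1 (one pin) or a + b = k - 2 (two pins); an end removal gives a = 0.
By Sprague-Grundy, G(k) = mex{ G(a) XOR G(b) } over all these splits. G(0) = 0.
G(1): splits (0,0):0^0=0 -> mex({0}) = 1
G(2): splits (0,1):0^1=1 (0,0):0^0=0 -> mex({0, 1}) = 2
G(3): splits (0,2):0^2=2 (1,1):1^1=0 (0,1):0^1=1 -> mex({0, 1, 2}) = 3
G(4): splits (0,3):0^3=3 (1,2):1^2=3 (0,2):0^2=2 (1,1):1^1=0 -> mex({0, 2, 3}) = 1
G(5): splits (0,4):0^1=1 (1,3):1^3=2 (2,2):2^2=0 (0,3):0^3=3 (1,2):1^2=3 -> mex({0, 1, 2, 3}) = 4
G(6) = mex({0, 1, 2, 4}) = 3
G(7) = mex({0, 1, 3, 4, 5}) = 2
G(8) = mex({0, 2, 3, 5, 6}) = 1
G(9) = mex({0, 1, 2, 3, 6, 7}) = 4
Therefore G(9) = 4.

4


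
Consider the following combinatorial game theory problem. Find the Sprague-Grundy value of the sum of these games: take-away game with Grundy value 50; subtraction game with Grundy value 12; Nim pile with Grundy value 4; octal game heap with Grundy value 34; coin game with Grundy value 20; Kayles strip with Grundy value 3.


By the Sprague-Grundy theorem, the Grundy value of a sum of games is the XOR of individual Grundy values.
take-away game: Grundy value = 50. Running XOR: 0 XOR 50 = 50
subtraction game: Grundy value = 12. Running XOR: 50 XOR 12 = 62
Nim pile: Grundy value = 4. Running XOR: 62 XOR 4 = 58
octal game heap: Grundy value = 34. Running XOR: 58 XOR 34 = 24
coin game: Grundy value = 20. Running XOR: 24 XOR 20 = 12
Kayles strip: Grundy value = 3. Running XOR: 12 XOR 3 = 15
The combined Grundy value is 15.

15


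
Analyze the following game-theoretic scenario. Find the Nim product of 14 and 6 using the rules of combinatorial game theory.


Nim multiplication is bilinear over XOR: (u XOR v) * w = (u*w) XOR (v*w).
So we split each operand into its bit components and XOR the pairwise Nim products.
14 = 2 + 4 + 8 (as XOR of powers of 2).
6 = 2 + 4 (as XOR of powers of 2).
Using the standard Nim-product table on single bits:
  2*2 = 3,   2*4 = 8,   2*8 = 12,
  4*4 = 6,   4*8 = 11,  8*8 = 13,
and  1*x = x (identity), k*l = l*k (commutative).
Pairwise Nim products:
  2 * 2 = 3
  2 * 4 = 8
  4 * 2 = 8
  4 * 4 = 6
  8 * 2 = 12
  8 * 4 = 11
XOR them: 3 XOR 8 XOR 8 XOR 6 XOR 12 XOR 11 = 2.
Result: 14 * 6 = 2 (in Nim).

2


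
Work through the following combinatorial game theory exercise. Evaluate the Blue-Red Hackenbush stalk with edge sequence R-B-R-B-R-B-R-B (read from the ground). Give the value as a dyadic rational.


Edges (from ground): R-B-R-B-R-B-R-B
By Berlekamp's sign-expansion rule, a Blue-Red Hackenbush stalk has the value of the surreal number whose sign sequence is the edge sequence with B -> + and R -> -.
Sign sequence: -+-+-+-+
Trace the sign expansion in the surreal number tree, starting from 0:
Edge 1: R (sign -) -> bounds (-inf, 0), value = -1
Edge 2: B (sign +) -> bounds (-1, 0), value = -1/2
Edge 3: R (sign -) -> bounds (-1, -1/2), value = -3/4
Edge 4: B (sign +) -> bounds (-3/4, -1/2), value = -5/8
Edge 5: R (sign -) -> bounds (-3/4, -5/8), value = -11/16
Edge 6: B (sign +) -> bounds (-11/16, -5/8), value = -21/32
Edge 7: R (sign -) -> bounds (-11/16, -21/32), value = -43/64
Edge 8: B (sign +) -> bounds (-43/64, -21/32), value = -85/128
Game value = -85/128

-85/128


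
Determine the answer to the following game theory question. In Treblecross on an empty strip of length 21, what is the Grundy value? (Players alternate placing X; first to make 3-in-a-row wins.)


Treblecross: place X on empty cells; 3-in-a-row wins.
Playing within two cells of an existing X lets the opponent win at once, so sensible play treats the cells i-2..i+2 around each X as dead. The player left with no safe cell loses, so this is a normal-play take-away game on strips of safe cells.
Placing X at cell i (0-indexed) of a strip of k safe cells leaves independent strips of sizes max(0, i-2) and max(0, k-i-3). Hence G(k) = mex{ G(max(0,i-2)) XOR G(max(0,k-i-3)) : 0 <= i < k }, with G(0) = 0.
G(1): splits (0,0):0^0=0 -> mex({0}) = 1
G(2): splits (0,0):0^0=0 -> mex({0}) = 1
G(3): splits (0,0):0^0=0 -> mex({0}) = 1
G(4): splits (0,1):0^1=1 (0,0):0^0=0 -> mex({0, 1}) = 2
G(5): splits (0,2):0^1=1 (0,1):0^1=1 (0,0):0^0=0 -> mex({0, 1}) = 2
G(6) = mex({1}) = 0
G(7) = mex({0, 1, 2}) = 3
G(8) = mex({0, 1, 2}) = 3
G(9) = mex({0, 2}) = 1
G(10) = mex({0, 2, 3}) = 1
G(11) = mex({0, 3}) = 1
G(12) = mex({1, 3}) = 0
G(13) = mex({0, 1, 2, 3}) = 4
G(14) = mex({0, 1, 2}) = 3
G(15) = mex({0, 1, 2}) = 3
G(16) = mex({0, 1, 2, 4}) = 3
G(17) = mex({0, 1, 3, 4}) = 2
G(18) = mex({0, 1, 3, 4}) = 2
G(19) = mex({0, 1, 3, 5}) = 2
G(20) = mex({0, 1, 2, 3, 5}) = 4
G(21) = mex({0, 1, 2, 3, 5}) = 4
Therefore G(21) = 4.

4


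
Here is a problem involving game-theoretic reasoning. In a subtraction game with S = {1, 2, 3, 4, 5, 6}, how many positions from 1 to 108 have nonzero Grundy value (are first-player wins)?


Subtraction set S = {1, 2, 3, 4, 5, 6}, so G(n) = n mod 7.
G(n) = 0 when n is a multiple of 7.
Multiples of 7 in [1, 108]: 15
N-positions (nonzero Grundy) = 108 - 15 = 93

93


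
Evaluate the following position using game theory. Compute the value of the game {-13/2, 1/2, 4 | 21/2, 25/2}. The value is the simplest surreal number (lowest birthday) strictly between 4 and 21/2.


Left options: {-13/2, 1/2, 4}, max = 4
Right options: {21/2, 25/2}, min = 21/2
All options are numbers and max(Left) < min(Right), so by the simplicity theorem the value is the simplest (earliest-born) number strictly between 4 and 21/2.
Integers 5 through 10 all lie strictly between 4 and 21/2.
Among integers, the simplest (lowest birthday = smallest |n|; 0 is born on day 0, +-n on day n) is 5.
No non-integer in the interval can be simpler: if x is a non-integer in the interval, then floor(x) or ceil(x) also lies in the interval (the interval contains an integer), and both are proper prefixes of x's sign expansion, i.e. born earlier. So the game value is 5.
Game value = 5

5


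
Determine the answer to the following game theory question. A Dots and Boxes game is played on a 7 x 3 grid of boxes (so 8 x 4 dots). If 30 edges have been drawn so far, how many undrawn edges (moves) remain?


Grid: 7 x 3 boxes, i.e. 8 rows and 4 columns of dots.
Horizontal edges: (rows + 1) * cols = 8 * 3 = 24
Vertical edges: rows * (cols + 1) = 7 * 4 = 28
Total edges: 24 + 28 = 52
Edges drawn: 30
Remaining: 52 - 30 = 22

22


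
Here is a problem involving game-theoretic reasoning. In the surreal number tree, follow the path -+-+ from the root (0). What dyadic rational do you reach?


Sign expansion: -+-+
Rule: track bounds (lo, hi), initially (-inf, +inf). On '+', the current value becomes lo and we move to the simplest number in (value, hi): value + 1 if hi = +inf, otherwise the midpoint (value + hi)/2. On '-', the current value becomes hi and we move to value - 1 if lo = -inf, otherwise the midpoint (lo + value)/2.
Start at 0.
Step 1: sign = -, move left. Bounds: (-inf, 0). Value = -1
Step 2: sign = +, move right. Bounds: (-1, 0). Value = -1/2
Step 3: sign = -, move left. Bounds: (-1, -1/2). Value = -3/4
Step 4: sign = +, move right. Bounds: (-3/4, -1/2). Value = -5/8
The surreal number with sign expansion -+-+ is -5/8.

-5/8


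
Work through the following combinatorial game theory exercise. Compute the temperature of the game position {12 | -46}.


The game is {12 | -46}, a switch {a | b} with numbers a > b.
Cooling {a | b} by t gives {a - t | b + t}, which stops being hot when a - t = b + t, i.e. at t = (a - b)/2. So the temperature of a switch is (a - b)/2.
Temperature = (Left option - Right option) / 2
= (12 - (-46)) / 2
= 58 / 2
= 29

29


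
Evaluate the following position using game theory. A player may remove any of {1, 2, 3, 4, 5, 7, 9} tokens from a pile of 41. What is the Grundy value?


The subtraction set is S = {1, 2, 3, 4, 5, 7, 9}.
G(k) = mex{ G(k - s) : s in S, s <= k }. We compute iteratively: G(0) = 0.
G(1) = mex({0}) = 1
G(2) = mex({0, 1}) = 2
G(3) = mex({0, 1, 2}) = 3
G(4) = mex({0, 1, 2, 3}) = 4
G(5) = mex({0, 1, 2, 3, 4}) = 5
G(6) = mex({1, 2, 3, 4, 5}) = 0
G(7) = mex({0, 2, 3, 4, 5}) = 1
G(8) = mex({0, 1, 3, 4, 5}) = 2
G(9) = mex({0, 1, 2, 4, 5}) = 3
G(10) = mex({0, 1, 2, 3, 5}) = 4
G(11) = mex({0, 1, 2, 3, 4}) = 5
G(12) = mex({1, 2, 3, 4, 5}) = 0
G(13) = mex({0, 2, 3, 4, 5}) = 1
G(14) = mex({0, 1, 3, 4, 5}) = 2
Observe that G(6)..G(14) = 0, 1, 2, 3, 4, 5, 0, 1, 2 repeats G(0)..G(8) = 0, 1, 2, 3, 4, 5, 0, 1, 2.
For k >= max(S) = 9, G(k) is determined by the previous 9 values G(k-9)..G(k-1); a window of 9 consecutive values has recurred shifted by 6, so by induction G(k + 6) = G(k) for all k >= 0: the sequence is periodic from the start with period 6.
One period: G(0..5) = 0, 1, 2, 3, 4, 5.
41 mod 6 = 5, so G(41) = G(5) = 5.

5


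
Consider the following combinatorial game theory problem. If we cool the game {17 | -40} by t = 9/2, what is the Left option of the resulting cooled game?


Original game: {17 | -40} (a switch {a | b} with a > b).
Cooling by t (for t below the temperature (a - b)/2 = 57/2) taxes each move by t: {a | b} cooled by t is {a - t | b + t}.
Cooling amount: t = 9/2
Cooled Left option: 17 - 9/2 = 25/2
Cooled Right option: -40 + 9/2 = -71/2
Cooled game: {25/2 | -71/2}
Left option = 25/2

25/2


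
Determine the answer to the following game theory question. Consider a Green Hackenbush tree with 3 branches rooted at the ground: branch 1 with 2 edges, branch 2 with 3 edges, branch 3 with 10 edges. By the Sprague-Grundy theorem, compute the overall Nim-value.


The tree has 3 branches from the ground vertex.
In Green Hackenbush, the Nim-value of a simple path of length k is k.
Branch 1: length 2, Nim-value = 2
Branch 2: length 3, Nim-value = 3
Branch 3: length 10, Nim-value = 10
Total Nim-value = XOR of all branch values:
0 XOR 2 = 2
2 XOR 3 = 1
1 XOR 10 = 11
Nim-value of the tree = 11

11


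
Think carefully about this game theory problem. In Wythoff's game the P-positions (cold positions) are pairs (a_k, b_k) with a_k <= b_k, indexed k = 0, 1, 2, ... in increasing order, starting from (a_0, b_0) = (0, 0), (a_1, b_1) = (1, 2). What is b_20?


By Wythoff's theorem, a_k = floor(k * phi) and b_k = floor(k * phi^2) = a_k + k, where phi = (1 + sqrt(5))/2 is the golden ratio.
phi = (1 + sqrt(5))/2 = 1.618034
phi^2 = phi + 1 = 2.618034
k = 20
k * phi^2 = 20 * 2.618034 = 52.360680
b_20 = floor(k * phi^2) = 52 (check: a_20 + k = 32 + 20 = 52)

52


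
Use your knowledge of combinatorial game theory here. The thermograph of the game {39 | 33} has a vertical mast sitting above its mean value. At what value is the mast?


Game = {39 | 33}, a switch {a | b} with numbers a > b.
Its thermograph has left wall a - t and right wall b + t, which meet at t = (a - b)/2, where both equal (a + b)/2. So the mast (mean value) is at (a + b)/2.
Mean = (39 + (33))/2 = 72/2 = 36

36


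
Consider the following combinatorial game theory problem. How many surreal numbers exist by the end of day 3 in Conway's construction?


Day 0: {|} = 0 is born. Count = 1.
Day n: the number of surreal numbers born by day n is 2^(n+1) - 1.
By day 0: 2^1 - 1 = 1
By day 1: 2^2 - 1 = 3
By day 2: 2^3 - 1 = 7
By day 3: 2^4 - 1 = 15
By day 3: 15 surreal numbers.

15


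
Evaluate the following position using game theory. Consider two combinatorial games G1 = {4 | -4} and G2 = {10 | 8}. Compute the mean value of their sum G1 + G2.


G1 = {4 | -4}, G2 = {10 | 8}
Each is a switch {a | b} with numbers a > b; its mean value is (a + b)/2, and mean value is additive over game sums: m(G1 + G2) = m(G1) + m(G2).
Mean of G1 = (4 + (-4))/2 = 0/2 = 0
Mean of G2 = (10 + (8))/2 = 18/2 = 9
Mean of G1 + G2 = 0 + 9 = 9

9


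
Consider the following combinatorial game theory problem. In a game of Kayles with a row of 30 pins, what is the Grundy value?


Kayles: a move removes 1 or 2 adjacent pins from a contiguous row.
Removing pins from a row of k leaves two independent rows (a, b) with a + b = k - 1 (one pin) or a + b = k - 2 (two pins); an end removal gives a = 0.
By Sprague-Grundy, G(k) = mex{ G(a) XOR G(b) } over all these splits. G(0) = 0.
G(1): splits (0,0):0^0=0 -> mex({0}) = 1
G(2): splits (0,1):0^1=1 (0,0):0^0=0 -> mex({0, 1}) = 2
G(3): splits (0,2):0^2=2 (1,1):1^1=0 (0,1):0^1=1 -> mex({0, 1, 2}) = 3
G(4): splits (0,3):0^3=3 (1,2):1^2=3 (0,2):0^2=2 (1,1):1^1=0 -> mex({0, 2, 3}) = 1
G(5): splits (0,4):0^1=1 (1,3):1^3=2 (2,2):2^2=0 (0,3):0^3=3 (1,2):1^2=3 -> mex({0, 1, 2, 3}) = 4
G(6) = mex({0, 1, 2, 4}) = 3
G(7) = mex({0, 1, 3, 4, 5}) = 2
G(8) = mex({0, 2, 3, 5, 6}) = 1
G(9) = mex({0, 1, 2, 3, 6, 7}) = 4
G(10) = mex({0, 1, 3, 4, 5, 7}) = 2
G(11) = mex({0, 1, 2, 3, 4, 5}) = 6
G(12) = mex({0, 1, 2, 3, 5, 6, 7}) = 4
G(13) = mex({0, 2, 3, 4, 6, 7}) = 1
G(14) = mex({0, 1, 4, 5, 6, 7}) = 2
G(15) = mex({0, 1, 2, 3, 4, 5, 6}) = 7
G(16) = mex({0, 2, 3, 5, 6, 7}) = 1
G(17) = mex({0, 1, 2, 3, 5, 6, 7}) = 4
G(18) = mex({0, 1, 2, 4, 5, 6}) = 3
G(19) = mex({0, 1, 3, 4, 5, 7}) = 2
G(20) = mex({0, 2, 3, 4, 5, 6, 7}) = 1
G(21) = mex({0, 1, 2, 3, 5, 6, 7}) = 4
G(22) = mex({0, 1, 2, 3, 4, 5, 7}) = 6
G(23) = mex({0, 1, 2, 3, 4, 5, 6}) = 7
G(24) = mex({0, 1, 2, 3, 5, 6, 7}) = 4
G(25) = mex({0, 2, 3, 4, 6, 7}) = 1
G(26) = mex({0, 1, 3, 4, 5, 6, 7}) = 2
G(27) = mex({0, 1, 2, 3, 4, 5, 6, 7}) = 8
G(28) = mex({0, 1, 2, 3, 4, 6, 7, 8}) = 5
G(29) = mex({0, 1, 2, 3, 5, 6, 7, 8, 9}) = 4
G(30) = mex({0, 1, 2, 3, 4, 5, 6, 9, 10}) = 7
Therefore G(30) = 7.

7


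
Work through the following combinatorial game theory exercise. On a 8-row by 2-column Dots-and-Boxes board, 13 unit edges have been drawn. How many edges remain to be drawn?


Grid: 8 x 2 boxes, i.e. 9 rows and 3 columns of dots.
Horizontal edges: (rows + 1) * cols = 9 * 2 = 18
Vertical edges: rows * (cols + 1) = 8 * 3 = 24
Total edges: 18 + 24 = 42
Edges drawn: 13
Remaining: 42 - 13 = 29

29


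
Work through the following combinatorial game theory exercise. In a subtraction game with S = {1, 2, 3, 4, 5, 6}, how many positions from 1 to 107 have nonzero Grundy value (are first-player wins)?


Subtraction set S = {1, 2, 3, 4, 5, 6}, so G(n) = n mod 7.
G(n) = 0 when n is a multiple of 7.
Multiples of 7 in [1, 107]: 15
N-positions (nonzero Grundy) = 107 - 15 = 92

92


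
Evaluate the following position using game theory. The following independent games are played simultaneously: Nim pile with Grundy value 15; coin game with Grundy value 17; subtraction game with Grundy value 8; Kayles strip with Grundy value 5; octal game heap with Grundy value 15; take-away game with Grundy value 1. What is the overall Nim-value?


By the Sprague-Grundy theorem, the Grundy value of a sum of games is the XOR of individual Grundy values.
Nim pile: Grundy value = 15. Running XOR: 0 XOR 15 = 15
coin game: Grundy value = 17. Running XOR: 15 XOR 17 = 30
subtraction game: Grundy value = 8. Running XOR: 30 XOR 8 = 22
Kayles strip: Grundy value = 5. Running XOR: 22 XOR 5 = 19
octal game heap: Grundy value = 15. Running XOR: 19 XOR 15 = 28
take-away game: Grundy value = 1. Running XOR: 28 XOR 1 = 29
The combined Grundy value is 29.

29


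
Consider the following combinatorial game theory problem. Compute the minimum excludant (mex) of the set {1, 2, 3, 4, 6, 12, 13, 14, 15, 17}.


Set = {1, 2, 3, 4, 6, 12, 13, 14, 15, 17}
0 is NOT in the set. This is the mex.
mex = 0

0


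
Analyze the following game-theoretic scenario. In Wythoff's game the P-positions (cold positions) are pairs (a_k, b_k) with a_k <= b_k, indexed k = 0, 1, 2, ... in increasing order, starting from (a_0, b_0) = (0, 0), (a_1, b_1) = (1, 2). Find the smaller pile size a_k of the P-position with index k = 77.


By Wythoff's theorem, a_k = floor(k * phi) and b_k = floor(k * phi^2) = a_k + k, where phi = (1 + sqrt(5))/2 is the golden ratio.
phi = (1 + sqrt(5))/2 = 1.618034
k = 77
k * phi = 77 * 1.618034 = 124.588617
a_77 = floor(k * phi) = 124

124
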